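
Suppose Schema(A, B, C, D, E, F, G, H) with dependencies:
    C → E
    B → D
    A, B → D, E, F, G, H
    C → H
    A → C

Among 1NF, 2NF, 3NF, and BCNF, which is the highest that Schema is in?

1NF

Candidate key: {A, B}. Prime attributes: {A, B}.
C → E breaks BCNF: {C}⁺ = {C, E, H}, so {C} is not a superkey.
C → E has non-prime {E} on the right and a non-superkey on the left, so 3NF fails.
Since {A} ⊂ {A, B} and {A}⁺ ⊇ {C, E, H} with {C, E, H} non-prime, there is a partial dependency; 2NF fails.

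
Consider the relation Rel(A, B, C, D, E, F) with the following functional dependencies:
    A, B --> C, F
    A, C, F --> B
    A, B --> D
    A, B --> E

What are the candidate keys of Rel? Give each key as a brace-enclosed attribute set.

No FD produces {A}, so it must be in every candidate key.
Closure of {A, B} is {A, B, C, D, E, F}, the whole schema; {A, B} is a candidate key.
Closure of {A, C, F} is {A, B, C, D, E, F}, the whole schema; {A, C, F} is a candidate key.
No proper subset of any of these is a key, and no other minimal superkey exists.

{A, B}, {A, C, F}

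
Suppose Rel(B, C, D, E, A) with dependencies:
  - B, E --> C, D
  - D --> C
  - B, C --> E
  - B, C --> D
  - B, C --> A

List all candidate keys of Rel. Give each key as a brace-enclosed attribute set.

{B, C}, {B, D}, {B, E}

No FD produces {B}, so it must be in every candidate key.
{B, C}⁺ = {A, B, C, D, E}, which is every attribute, so {B, C} is a candidate key.
{B, D}⁺ = {A, B, C, D, E}, which is every attribute, so {B, D} is a candidate key.
{B, E}⁺ = {A, B, C, D, E}, which is every attribute, so {B, E} is a candidate key.
These are minimal and exhaustive — every other superkey contains one of them.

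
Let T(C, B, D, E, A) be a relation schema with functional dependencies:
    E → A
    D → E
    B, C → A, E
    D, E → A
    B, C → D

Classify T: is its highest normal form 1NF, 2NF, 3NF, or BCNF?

2NF

Candidate key: {B, C}. Prime attributes: {B, C}.
E → A: {E}⁺ = {A, E}, which is not all of the attributes, so the left side is not a superkey — BCNF is violated.
E → A determines the non-prime attribute {A} from a non-superkey — 3NF is violated.
No non-prime attribute depends on a proper subset of any candidate key, so 2NF holds.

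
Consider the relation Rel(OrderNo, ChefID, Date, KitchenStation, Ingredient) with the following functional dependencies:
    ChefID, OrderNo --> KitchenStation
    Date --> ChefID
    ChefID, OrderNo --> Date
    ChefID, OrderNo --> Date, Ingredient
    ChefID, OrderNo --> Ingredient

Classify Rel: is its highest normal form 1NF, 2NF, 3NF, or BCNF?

Candidate keys: {ChefID, OrderNo}, {Date, OrderNo}. Prime attributes: {ChefID, Date, OrderNo}.
Date --> ChefID breaks BCNF: {Date}⁺ = {ChefID, Date}, so {Date} is not a superkey.
Since {ChefID} ⊆ prime attributes and every other non-superkey FD also has a prime right side, the schema is in 3NF.

3NF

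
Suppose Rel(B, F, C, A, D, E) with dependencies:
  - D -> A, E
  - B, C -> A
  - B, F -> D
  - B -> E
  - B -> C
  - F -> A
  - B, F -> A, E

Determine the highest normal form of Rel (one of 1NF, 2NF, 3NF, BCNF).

Candidate key: {B, F}. Prime attributes: {B, F}.
D -> A, E breaks BCNF: {D}⁺ = {A, D, E}, so {D} is not a superkey.
D -> A, E determines the non-prime attributes {A, E} from a non-superkey — 3NF is violated.
The proper key subset {B} of {B, F} determines non-prime {A, C, E}, so the relation is not even in 2NF.

1NF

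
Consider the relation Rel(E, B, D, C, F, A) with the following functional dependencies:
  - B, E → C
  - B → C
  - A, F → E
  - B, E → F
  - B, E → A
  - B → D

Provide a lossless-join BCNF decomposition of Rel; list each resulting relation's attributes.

{A, B, F}; {A, E, F}; {B, C, D}

Candidate keys of the original relation: {A, B, F}, {B, E}.
In {A, B, C, D, E, F}, {B} is not a superkey ({B}⁺ restricted to this set is {B, C, D}), so split on B → C, D into {B, C, D} and {A, B, E, F}.
{B, C, D} is in BCNF.
In {A, B, E, F}, {A, F} is not a superkey ({A, F}⁺ restricted to this set is {A, E, F}), so split on A, F → E into {A, E, F} and {A, B, F}.
{A, E, F} is in BCNF.
{A, B, F} is in BCNF.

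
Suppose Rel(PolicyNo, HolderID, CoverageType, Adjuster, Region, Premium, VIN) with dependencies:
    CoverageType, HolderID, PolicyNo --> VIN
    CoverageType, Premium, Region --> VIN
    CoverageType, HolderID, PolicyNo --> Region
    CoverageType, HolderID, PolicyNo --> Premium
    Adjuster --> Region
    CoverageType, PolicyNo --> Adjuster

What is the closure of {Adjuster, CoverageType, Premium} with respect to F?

Start with {Adjuster, CoverageType, Premium}.
Adjuster --> Region applies; add {Region} → now {Adjuster, CoverageType, Premium, Region}.
CoverageType, Premium, Region --> VIN applies; add {VIN} → now {Adjuster, CoverageType, Premium, Region, VIN}.
No further FD applies.

{Adjuster, CoverageType, Premium, Region, VIN}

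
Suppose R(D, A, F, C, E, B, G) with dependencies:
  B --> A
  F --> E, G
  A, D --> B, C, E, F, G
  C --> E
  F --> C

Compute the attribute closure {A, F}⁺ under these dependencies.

Start with {A, F}.
F --> E, G applies; add {E, G} → now {A, E, F, G}.
F --> C applies; add {C} → now {A, C, E, F, G}.
No further FD applies.

{A, C, E, F, G}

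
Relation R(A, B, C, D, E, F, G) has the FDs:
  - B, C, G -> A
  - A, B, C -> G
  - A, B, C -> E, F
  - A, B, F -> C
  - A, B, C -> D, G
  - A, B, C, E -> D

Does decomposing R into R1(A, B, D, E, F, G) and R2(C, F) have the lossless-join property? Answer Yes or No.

No

Common attributes: {F}; their closure is {F}.
The closure covers neither R1 nor R2 entirely; the join is not lossless.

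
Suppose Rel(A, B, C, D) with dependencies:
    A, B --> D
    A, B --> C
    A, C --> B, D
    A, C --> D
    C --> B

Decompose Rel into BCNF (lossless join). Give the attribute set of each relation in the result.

{A, C, D}; {B, C}

Candidate keys of the original relation: {A, B}, {A, C}.
In {A, B, C, D}, {C} is not a superkey ({C}⁺ restricted to this set is {B, C}), so split on C --> B into {B, C} and {A, C, D}.
{B, C} has no BCNF violation.
{A, C, D} has no BCNF violation.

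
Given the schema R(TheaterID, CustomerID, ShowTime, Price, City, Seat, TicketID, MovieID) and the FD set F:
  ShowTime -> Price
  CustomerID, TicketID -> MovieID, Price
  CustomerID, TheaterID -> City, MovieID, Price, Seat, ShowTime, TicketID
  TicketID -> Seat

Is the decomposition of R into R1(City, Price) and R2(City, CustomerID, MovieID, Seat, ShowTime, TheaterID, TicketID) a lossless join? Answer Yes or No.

No

The shared attributes are {City} and {City}⁺ = {City}.
Neither R1 nor R2 is contained in that closure, so the decomposition is lossy.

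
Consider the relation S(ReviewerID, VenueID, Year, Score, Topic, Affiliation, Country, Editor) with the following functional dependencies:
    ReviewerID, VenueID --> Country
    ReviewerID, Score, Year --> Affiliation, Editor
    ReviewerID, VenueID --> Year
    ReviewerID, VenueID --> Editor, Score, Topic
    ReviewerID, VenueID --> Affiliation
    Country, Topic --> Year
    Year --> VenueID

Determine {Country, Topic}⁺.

{Country, Topic, VenueID, Year}

Start with {Country, Topic}.
Country, Topic --> Year applies; add {Year} → now {Country, Topic, Year}.
Year --> VenueID applies; add {VenueID} → now {Country, Topic, VenueID, Year}.
No further FD applies.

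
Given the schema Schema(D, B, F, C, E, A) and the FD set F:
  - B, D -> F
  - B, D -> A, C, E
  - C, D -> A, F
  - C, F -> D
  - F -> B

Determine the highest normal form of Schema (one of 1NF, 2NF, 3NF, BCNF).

Candidate keys: {B, D}, {C, D}, {C, F}, {D, F}. Prime attributes: {B, C, D, F}.
F -> B breaks BCNF: {F}⁺ = {B, F}, so {F} is not a superkey.
Since {B} ⊆ prime attributes and every other non-superkey FD also has a prime right side, the schema is in 3NF.

3NF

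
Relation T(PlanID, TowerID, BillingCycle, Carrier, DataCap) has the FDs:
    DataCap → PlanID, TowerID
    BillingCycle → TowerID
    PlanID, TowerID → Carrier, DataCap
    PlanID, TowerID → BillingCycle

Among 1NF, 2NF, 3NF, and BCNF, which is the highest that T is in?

Candidate keys: {BillingCycle, PlanID}, {DataCap}, {PlanID, TowerID}. Prime attributes: {BillingCycle, DataCap, PlanID, TowerID}.
BillingCycle → TowerID breaks BCNF: {BillingCycle}⁺ = {BillingCycle, TowerID}, so {BillingCycle} is not a superkey.
Its right-hand attributes {TowerID} are all prime, as are those of every other non-superkey FD — the relation is in 3NF.

3NF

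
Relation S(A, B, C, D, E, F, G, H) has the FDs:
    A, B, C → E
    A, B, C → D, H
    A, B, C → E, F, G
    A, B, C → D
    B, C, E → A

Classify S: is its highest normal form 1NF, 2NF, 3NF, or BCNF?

BCNF

Candidate keys: {A, B, C}, {B, C, E}. Prime attributes: {A, B, C, E}.
Every FD has a superkey on the left, so the relation is in BCNF.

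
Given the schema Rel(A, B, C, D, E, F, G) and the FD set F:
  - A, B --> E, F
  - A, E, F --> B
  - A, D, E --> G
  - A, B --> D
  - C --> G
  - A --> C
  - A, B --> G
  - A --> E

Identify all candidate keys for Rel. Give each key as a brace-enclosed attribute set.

No FD produces {A}, so it must be in every candidate key.
{A, B}⁺ = {A, B, C, D, E, F, G}, which is every attribute, so {A, B} is a candidate key.
{A, F}⁺ = {A, B, C, D, E, F, G}, which is every attribute, so {A, F} is a candidate key.
No proper subset of any of these is a key, and no other minimal superkey exists.

{A, B}, {A, F}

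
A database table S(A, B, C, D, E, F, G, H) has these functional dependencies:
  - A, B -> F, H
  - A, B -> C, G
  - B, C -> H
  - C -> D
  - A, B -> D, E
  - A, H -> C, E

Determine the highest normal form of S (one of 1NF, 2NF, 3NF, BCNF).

2NF

Candidate key: {A, B}. Prime attributes: {A, B}.
For B, C -> H we have {B, C}⁺ = {B, C, D, H}; {B, C} is not a superkey, so BCNF fails.
Because {H} is non-prime and the left side of B, C -> H is not a superkey, the relation is not in 3NF.
Checking every proper subset of each key, none determines a non-prime attribute — 2NF is satisfied.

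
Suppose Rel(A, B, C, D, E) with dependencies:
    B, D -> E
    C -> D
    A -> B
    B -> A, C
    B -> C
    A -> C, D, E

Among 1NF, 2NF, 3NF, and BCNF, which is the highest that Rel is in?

2NF

Candidate keys: {A}, {B}. Prime attributes: {A, B}.
C -> D: {C}⁺ = {C, D}, which is not all of the attributes, so the left side is not a superkey — BCNF is violated.
C -> D has non-prime {D} on the right and a non-superkey on the left, so 3NF fails.
All keys have size 1, which rules out partial dependencies — 2NF is satisfied.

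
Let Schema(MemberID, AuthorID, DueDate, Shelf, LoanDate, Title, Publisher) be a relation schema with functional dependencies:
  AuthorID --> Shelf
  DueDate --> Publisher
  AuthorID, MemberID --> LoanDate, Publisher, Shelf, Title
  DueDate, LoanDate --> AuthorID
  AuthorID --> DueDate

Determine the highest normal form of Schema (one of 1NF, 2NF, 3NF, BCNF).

Candidate keys: {AuthorID, MemberID}, {DueDate, LoanDate, MemberID}. Prime attributes: {AuthorID, DueDate, LoanDate, MemberID}.
AuthorID --> Shelf: {AuthorID}⁺ = {AuthorID, DueDate, Publisher, Shelf}, which is not all of the attributes, so the left side is not a superkey — BCNF is violated.
Because {Shelf} is non-prime and the left side of AuthorID --> Shelf is not a superkey, the relation is not in 3NF.
Since {AuthorID} ⊂ {AuthorID, MemberID} and {AuthorID}⁺ ⊇ {Publisher, Shelf} with {Publisher, Shelf} non-prime, there is a partial dependency; 2NF fails.

1NF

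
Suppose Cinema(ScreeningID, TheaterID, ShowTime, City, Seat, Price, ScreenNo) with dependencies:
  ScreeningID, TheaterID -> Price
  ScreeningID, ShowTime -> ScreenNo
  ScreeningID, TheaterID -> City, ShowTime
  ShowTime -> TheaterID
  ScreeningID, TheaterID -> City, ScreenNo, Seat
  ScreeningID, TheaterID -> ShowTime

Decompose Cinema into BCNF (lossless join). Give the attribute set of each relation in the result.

Candidate keys of the original relation: {ScreeningID, ShowTime}, {ScreeningID, TheaterID}.
{City, Price, ScreenNo, ScreeningID, Seat, ShowTime, TheaterID}: {ShowTime} determines {ShowTime, TheaterID} here but is not a superkey — split on ShowTime -> TheaterID, giving {ShowTime, TheaterID} and {City, Price, ScreenNo, ScreeningID, Seat, ShowTime}.
{ShowTime, TheaterID} is in BCNF.
{City, Price, ScreenNo, ScreeningID, Seat, ShowTime} is in BCNF.

{City, Price, ScreenNo, ScreeningID, Seat, ShowTime}; {ShowTime, TheaterID}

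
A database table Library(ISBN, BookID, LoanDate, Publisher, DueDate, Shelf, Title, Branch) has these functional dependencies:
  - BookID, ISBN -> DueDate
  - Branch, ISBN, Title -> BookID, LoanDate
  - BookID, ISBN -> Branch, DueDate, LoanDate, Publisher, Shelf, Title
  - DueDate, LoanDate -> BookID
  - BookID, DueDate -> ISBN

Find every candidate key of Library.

{BookID, DueDate} is a candidate key since {BookID, DueDate}⁺ = {BookID, Branch, DueDate, ISBN, LoanDate, Publisher, Shelf, Title} covers every attribute.
{BookID, ISBN} is a candidate key since {BookID, ISBN}⁺ = {BookID, Branch, DueDate, ISBN, LoanDate, Publisher, Shelf, Title} covers every attribute.
{DueDate, LoanDate} is a candidate key since {DueDate, LoanDate}⁺ = {BookID, Branch, DueDate, ISBN, LoanDate, Publisher, Shelf, Title} covers every attribute.
{Branch, ISBN, Title} is a candidate key since {Branch, ISBN, Title}⁺ = {BookID, Branch, DueDate, ISBN, LoanDate, Publisher, Shelf, Title} covers every attribute.
No proper subset of any of these is a key, and no other minimal superkey exists.

{BookID, DueDate}, {BookID, ISBN}, {Branch, ISBN, Title}, {DueDate, LoanDate}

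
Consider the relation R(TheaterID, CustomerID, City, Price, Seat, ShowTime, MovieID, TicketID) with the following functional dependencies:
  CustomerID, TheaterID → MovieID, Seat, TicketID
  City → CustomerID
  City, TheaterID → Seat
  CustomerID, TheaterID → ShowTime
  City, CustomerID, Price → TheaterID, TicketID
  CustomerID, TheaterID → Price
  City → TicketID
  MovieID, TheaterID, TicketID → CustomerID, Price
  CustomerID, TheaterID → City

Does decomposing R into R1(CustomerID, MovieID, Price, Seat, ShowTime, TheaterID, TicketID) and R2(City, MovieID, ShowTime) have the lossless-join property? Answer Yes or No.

R1 ∩ R2 = {MovieID, ShowTime}; its closure under F is {MovieID, ShowTime}.
Neither R1 nor R2 is contained in that closure, so the decomposition is lossy.

No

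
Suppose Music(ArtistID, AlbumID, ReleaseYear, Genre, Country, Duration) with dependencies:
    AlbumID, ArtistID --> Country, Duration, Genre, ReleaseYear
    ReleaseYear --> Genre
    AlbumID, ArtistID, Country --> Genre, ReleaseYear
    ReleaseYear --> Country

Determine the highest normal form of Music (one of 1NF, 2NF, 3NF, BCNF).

2NF

Candidate key: {AlbumID, ArtistID}. Prime attributes: {AlbumID, ArtistID}.
ReleaseYear --> Genre breaks BCNF: {ReleaseYear}⁺ = {Country, Genre, ReleaseYear}, so {ReleaseYear} is not a superkey.
ReleaseYear --> Genre determines the non-prime attribute {Genre} from a non-superkey — 3NF is violated.
No proper subset of a key has a non-prime attribute in its closure, so there is no partial dependency; 2NF holds.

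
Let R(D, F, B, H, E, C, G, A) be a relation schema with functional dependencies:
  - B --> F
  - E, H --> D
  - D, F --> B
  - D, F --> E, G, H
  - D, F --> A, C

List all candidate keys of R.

Closure of {B, D} is {A, B, C, D, E, F, G, H}, the whole schema; {B, D} is a candidate key.
Closure of {D, F} is {A, B, C, D, E, F, G, H}, the whole schema; {D, F} is a candidate key.
Closure of {B, E, H} is {A, B, C, D, E, F, G, H}, the whole schema; {B, E, H} is a candidate key.
Closure of {E, F, H} is {A, B, C, D, E, F, G, H}, the whole schema; {E, F, H} is a candidate key.
These are minimal and exhaustive — every other superkey contains one of them.

{B, D}, {B, E, H}, {D, F}, {E, F, H}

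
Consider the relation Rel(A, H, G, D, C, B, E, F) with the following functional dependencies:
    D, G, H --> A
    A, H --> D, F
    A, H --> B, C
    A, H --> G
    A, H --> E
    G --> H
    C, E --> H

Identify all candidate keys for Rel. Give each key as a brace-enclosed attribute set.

{A, C, E}, {A, G}, {A, H}, {D, G}

{A, G}⁺ = {A, B, C, D, E, F, G, H} — all of the relation — so {A, G} is a candidate key.
{A, H}⁺ = {A, B, C, D, E, F, G, H} — all of the relation — so {A, H} is a candidate key.
{D, G}⁺ = {A, B, C, D, E, F, G, H} — all of the relation — so {D, G} is a candidate key.
{A, C, E}⁺ = {A, B, C, D, E, F, G, H} — all of the relation — so {A, C, E} is a candidate key.
These are minimal and exhaustive — every other superkey contains one of them.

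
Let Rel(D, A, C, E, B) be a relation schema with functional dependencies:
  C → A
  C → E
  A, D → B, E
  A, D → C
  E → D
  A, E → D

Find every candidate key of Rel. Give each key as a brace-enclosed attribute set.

{A, D}, {A, E}, {C}

{C}⁺ = {A, B, C, D, E}, which is every attribute, so {C} is a candidate key.
{A, D}⁺ = {A, B, C, D, E}, which is every attribute, so {A, D} is a candidate key.
{A, E}⁺ = {A, B, C, D, E}, which is every attribute, so {A, E} is a candidate key.
These are minimal and exhaustive — every other superkey contains one of them.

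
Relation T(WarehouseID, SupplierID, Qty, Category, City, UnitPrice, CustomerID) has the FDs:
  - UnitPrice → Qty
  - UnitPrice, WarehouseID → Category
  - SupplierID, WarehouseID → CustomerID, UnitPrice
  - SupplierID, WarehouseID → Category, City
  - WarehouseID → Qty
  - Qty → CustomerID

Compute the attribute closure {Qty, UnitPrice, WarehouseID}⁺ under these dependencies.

Start with {Qty, UnitPrice, WarehouseID}.
UnitPrice, WarehouseID → Category applies; add {Category} → now {Category, Qty, UnitPrice, WarehouseID}.
Qty → CustomerID applies; add {CustomerID} → now {Category, CustomerID, Qty, UnitPrice, WarehouseID}.
No further FD applies.

{Category, CustomerID, Qty, UnitPrice, WarehouseID}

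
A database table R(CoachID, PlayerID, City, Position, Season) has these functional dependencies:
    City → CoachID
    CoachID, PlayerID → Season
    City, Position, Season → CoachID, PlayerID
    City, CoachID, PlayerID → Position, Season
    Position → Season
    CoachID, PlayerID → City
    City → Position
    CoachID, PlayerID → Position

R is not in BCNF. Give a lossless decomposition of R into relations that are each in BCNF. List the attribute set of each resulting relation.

Candidate keys of the original relation: {City}, {CoachID, PlayerID}.
Within {City, CoachID, PlayerID, Position, Season}: {Position}⁺ ∩ {City, CoachID, PlayerID, Position, Season} = {Position, Season}, not the whole set, so Position → Season violates BCNF; decompose into {Position, Season} and {City, CoachID, PlayerID, Position}.
{Position, Season} is in BCNF.
{City, CoachID, PlayerID, Position} is in BCNF.

{City, CoachID, PlayerID, Position}; {Position, Season}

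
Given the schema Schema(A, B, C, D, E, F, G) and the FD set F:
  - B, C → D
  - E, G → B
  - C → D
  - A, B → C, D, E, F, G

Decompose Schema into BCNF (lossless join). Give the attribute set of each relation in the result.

{A, C, E, F, G}; {B, C}; {B, E, G}; {C, D}

Candidate keys of the original relation: {A, B}, {A, E, G}.
Within {A, B, C, D, E, F, G}: {B, C}⁺ ∩ {A, B, C, D, E, F, G} = {B, C, D}, not the whole set, so B, C → D violates BCNF; decompose into {B, C, D} and {A, B, C, E, F, G}.
Within {B, C, D}: {C}⁺ ∩ {B, C, D} = {C, D}, not the whole set, so C → D violates BCNF; decompose into {C, D} and {B, C}.
{C, D} has no BCNF violation.
{B, C} has no BCNF violation.
Within {A, B, C, E, F, G}: {E, G}⁺ ∩ {A, B, C, E, F, G} = {B, E, G}, not the whole set, so E, G → B violates BCNF; decompose into {B, E, G} and {A, C, E, F, G}.
{B, E, G} has no BCNF violation.
{A, C, E, F, G} has no BCNF violation.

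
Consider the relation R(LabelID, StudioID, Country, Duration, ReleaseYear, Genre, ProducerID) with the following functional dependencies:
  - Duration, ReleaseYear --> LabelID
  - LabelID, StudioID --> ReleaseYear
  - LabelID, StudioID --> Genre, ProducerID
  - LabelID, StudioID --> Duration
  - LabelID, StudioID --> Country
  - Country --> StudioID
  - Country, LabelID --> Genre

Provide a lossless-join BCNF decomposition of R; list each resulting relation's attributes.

{Country, Duration, Genre, ProducerID, ReleaseYear}; {Country, StudioID}; {Duration, LabelID, ReleaseYear}

Candidate keys of the original relation: {Country, Duration, ReleaseYear}, {Country, LabelID}, {Duration, ReleaseYear, StudioID}, {LabelID, StudioID}.
In {Country, Duration, Genre, LabelID, ProducerID, ReleaseYear, StudioID}, {Duration, ReleaseYear} is not a superkey ({Duration, ReleaseYear}⁺ restricted to this set is {Duration, LabelID, ReleaseYear}), so split on Duration, ReleaseYear --> LabelID into {Duration, LabelID, ReleaseYear} and {Country, Duration, Genre, ProducerID, ReleaseYear, StudioID}.
{Duration, LabelID, ReleaseYear} has no BCNF violation.
In {Country, Duration, Genre, ProducerID, ReleaseYear, StudioID}, {Country} is not a superkey ({Country}⁺ restricted to this set is {Country, StudioID}), so split on Country --> StudioID into {Country, StudioID} and {Country, Duration, Genre, ProducerID, ReleaseYear}.
{Country, StudioID} has no BCNF violation.
{Country, Duration, Genre, ProducerID, ReleaseYear} has no BCNF violation.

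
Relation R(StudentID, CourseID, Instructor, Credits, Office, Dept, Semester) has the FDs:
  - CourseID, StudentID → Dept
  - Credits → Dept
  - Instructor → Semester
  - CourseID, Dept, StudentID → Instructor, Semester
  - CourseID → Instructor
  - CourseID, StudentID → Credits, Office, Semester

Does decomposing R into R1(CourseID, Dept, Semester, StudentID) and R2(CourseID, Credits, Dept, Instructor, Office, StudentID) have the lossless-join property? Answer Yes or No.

Yes

R1 ∩ R2 = {CourseID, Dept, StudentID}; its closure under F is {CourseID, Credits, Dept, Instructor, Office, Semester, StudentID}.
R1 is contained in that closure, so R1 ∩ R2 → R1 holds and the join is lossless.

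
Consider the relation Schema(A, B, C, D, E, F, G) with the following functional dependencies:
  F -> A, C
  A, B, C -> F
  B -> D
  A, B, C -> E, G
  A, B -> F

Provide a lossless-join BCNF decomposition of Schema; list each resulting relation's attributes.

Candidate keys of the original relation: {A, B}, {B, F}.
Within {A, B, C, D, E, F, G}: {F}⁺ ∩ {A, B, C, D, E, F, G} = {A, C, F}, not the whole set, so F -> A, C violates BCNF; decompose into {A, C, F} and {B, D, E, F, G}.
{A, C, F}: every determinant is a superkey — BCNF.
Within {B, D, E, F, G}: {B}⁺ ∩ {B, D, E, F, G} = {B, D}, not the whole set, so B -> D violates BCNF; decompose into {B, D} and {B, E, F, G}.
{B, D}: every determinant is a superkey — BCNF.
{B, E, F, G}: every determinant is a superkey — BCNF.

{A, C, F}; {B, D}; {B, E, F, G}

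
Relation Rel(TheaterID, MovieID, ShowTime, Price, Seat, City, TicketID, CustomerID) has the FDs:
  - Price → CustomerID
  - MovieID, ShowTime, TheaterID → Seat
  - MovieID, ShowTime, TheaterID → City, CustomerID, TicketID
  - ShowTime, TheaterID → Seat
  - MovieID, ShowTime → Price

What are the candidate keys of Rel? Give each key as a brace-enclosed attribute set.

{MovieID, ShowTime, TheaterID}

No FD produces {MovieID, ShowTime, TheaterID}, so they must be in every candidate key.
{MovieID, ShowTime, TheaterID}⁺ = {City, CustomerID, MovieID, Price, Seat, ShowTime, TheaterID, TicketID} — all of the relation — so {MovieID, ShowTime, TheaterID} is a candidate key.
Every other attribute set either contains this one or has a smaller closure.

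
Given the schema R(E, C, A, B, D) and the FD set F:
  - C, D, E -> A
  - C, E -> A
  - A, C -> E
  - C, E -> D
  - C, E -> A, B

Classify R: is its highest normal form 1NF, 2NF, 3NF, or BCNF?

BCNF

Candidate keys: {A, C}, {C, E}. Prime attributes: {A, C, E}.
The left-hand side of every FD is a superkey, so BCNF is satisfied.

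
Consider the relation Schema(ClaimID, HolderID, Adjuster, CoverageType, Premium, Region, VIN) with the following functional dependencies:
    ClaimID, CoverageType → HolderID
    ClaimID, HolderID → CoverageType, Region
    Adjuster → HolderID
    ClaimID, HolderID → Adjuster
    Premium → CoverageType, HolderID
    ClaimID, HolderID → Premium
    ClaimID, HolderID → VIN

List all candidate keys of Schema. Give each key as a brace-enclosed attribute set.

No FD produces {ClaimID}, so it must be in every candidate key.
{Adjuster, ClaimID} is a candidate key since {Adjuster, ClaimID}⁺ = {Adjuster, ClaimID, CoverageType, HolderID, Premium, Region, VIN} covers every attribute.
{ClaimID, CoverageType} is a candidate key since {ClaimID, CoverageType}⁺ = {Adjuster, ClaimID, CoverageType, HolderID, Premium, Region, VIN} covers every attribute.
{ClaimID, HolderID} is a candidate key since {ClaimID, HolderID}⁺ = {Adjuster, ClaimID, CoverageType, HolderID, Premium, Region, VIN} covers every attribute.
{ClaimID, Premium} is a candidate key since {ClaimID, Premium}⁺ = {Adjuster, ClaimID, CoverageType, HolderID, Premium, Region, VIN} covers every attribute.
These are minimal and exhaustive — every other superkey contains one of them.

{Adjuster, ClaimID}, {ClaimID, CoverageType}, {ClaimID, HolderID}, {ClaimID, Premium}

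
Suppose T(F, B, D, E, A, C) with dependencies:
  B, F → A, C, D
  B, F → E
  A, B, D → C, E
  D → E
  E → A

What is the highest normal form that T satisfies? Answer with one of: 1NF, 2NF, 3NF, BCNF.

Candidate key: {B, F}. Prime attributes: {B, F}.
A, B, D → C, E breaks BCNF: {A, B, D}⁺ = {A, B, C, D, E}, so {A, B, D} is not a superkey.
A, B, D → C, E has non-prime {C, E} on the right and a non-superkey on the left, so 3NF fails.
No non-prime attribute depends on a proper subset of any candidate key, so 2NF holds.

2NF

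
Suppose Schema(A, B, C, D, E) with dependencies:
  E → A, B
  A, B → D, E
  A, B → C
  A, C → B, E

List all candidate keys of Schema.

{A, B}, {A, C}, {E}

{E} is a candidate key since {E}⁺ = {A, B, C, D, E} covers every attribute.
{A, B} is a candidate key since {A, B}⁺ = {A, B, C, D, E} covers every attribute.
{A, C} is a candidate key since {A, C}⁺ = {A, B, C, D, E} covers every attribute.
These are minimal and exhaustive — every other superkey contains one of them.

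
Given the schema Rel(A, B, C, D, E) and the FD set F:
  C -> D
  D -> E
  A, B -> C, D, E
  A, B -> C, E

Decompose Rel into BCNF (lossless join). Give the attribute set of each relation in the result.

Candidate key of the original relation: {A, B}.
In {A, B, C, D, E}, {C} is not a superkey ({C}⁺ restricted to this set is {C, D, E}), so split on C -> D, E into {C, D, E} and {A, B, C}.
In {C, D, E}, {D} is not a superkey ({D}⁺ restricted to this set is {D, E}), so split on D -> E into {D, E} and {C, D}.
{D, E}: every determinant is a superkey — BCNF.
{C, D}: every determinant is a superkey — BCNF.
{A, B, C}: every determinant is a superkey — BCNF.

{A, B, C}; {C, D}; {D, E}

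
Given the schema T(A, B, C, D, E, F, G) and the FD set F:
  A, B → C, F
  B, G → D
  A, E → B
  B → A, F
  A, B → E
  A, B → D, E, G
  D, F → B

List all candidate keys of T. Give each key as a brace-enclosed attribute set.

{A, E}, {B}, {D, F}

Closure of {B} is {A, B, C, D, E, F, G}, the whole schema; {B} is a candidate key.
Closure of {A, E} is {A, B, C, D, E, F, G}, the whole schema; {A, E} is a candidate key.
Closure of {D, F} is {A, B, C, D, E, F, G}, the whole schema; {D, F} is a candidate key.
These are minimal and exhaustive — every other superkey contains one of them.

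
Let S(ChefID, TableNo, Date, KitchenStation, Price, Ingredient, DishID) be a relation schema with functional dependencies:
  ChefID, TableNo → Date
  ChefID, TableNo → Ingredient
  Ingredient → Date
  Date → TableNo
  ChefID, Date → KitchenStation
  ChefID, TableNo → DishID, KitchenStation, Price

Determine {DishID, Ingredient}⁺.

{Date, DishID, Ingredient, TableNo}

Start with {DishID, Ingredient}.
Ingredient → Date applies; add {Date} → now {Date, DishID, Ingredient}.
Date → TableNo applies; add {TableNo} → now {Date, DishID, Ingredient, TableNo}.
No further FD applies.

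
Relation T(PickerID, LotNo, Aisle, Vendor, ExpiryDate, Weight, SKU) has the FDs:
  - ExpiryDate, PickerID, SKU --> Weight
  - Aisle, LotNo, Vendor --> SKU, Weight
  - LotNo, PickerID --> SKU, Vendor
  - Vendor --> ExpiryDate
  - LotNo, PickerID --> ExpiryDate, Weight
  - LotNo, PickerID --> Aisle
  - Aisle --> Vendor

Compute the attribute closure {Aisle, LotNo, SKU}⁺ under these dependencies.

{Aisle, ExpiryDate, LotNo, SKU, Vendor, Weight}

Start with {Aisle, LotNo, SKU}.
Aisle --> Vendor applies; add {Vendor} → now {Aisle, LotNo, SKU, Vendor}.
Aisle, LotNo, Vendor --> SKU, Weight applies; add {Weight} → now {Aisle, LotNo, SKU, Vendor, Weight}.
Vendor --> ExpiryDate applies; add {ExpiryDate} → now {Aisle, ExpiryDate, LotNo, SKU, Vendor, Weight}.
No further FD applies.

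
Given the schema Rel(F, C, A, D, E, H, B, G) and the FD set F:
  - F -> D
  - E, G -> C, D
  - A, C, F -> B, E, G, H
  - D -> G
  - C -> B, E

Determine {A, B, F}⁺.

Start with {A, B, F}.
F -> D applies; add {D} → now {A, B, D, F}.
D -> G applies; add {G} → now {A, B, D, F, G}.
No further FD applies.

{A, B, D, F, G}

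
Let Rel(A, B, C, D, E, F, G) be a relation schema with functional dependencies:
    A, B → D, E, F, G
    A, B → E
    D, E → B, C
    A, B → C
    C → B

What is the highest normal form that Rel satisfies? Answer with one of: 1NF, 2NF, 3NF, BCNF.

Candidate keys: {A, B}, {A, C}, {A, D, E}. Prime attributes: {A, B, C, D, E}.
D, E → B, C breaks BCNF: {D, E}⁺ = {B, C, D, E}, so {D, E} is not a superkey.
Since {B, C} ⊆ prime attributes and every other non-superkey FD also has a prime right side, the schema is in 3NF.

3NF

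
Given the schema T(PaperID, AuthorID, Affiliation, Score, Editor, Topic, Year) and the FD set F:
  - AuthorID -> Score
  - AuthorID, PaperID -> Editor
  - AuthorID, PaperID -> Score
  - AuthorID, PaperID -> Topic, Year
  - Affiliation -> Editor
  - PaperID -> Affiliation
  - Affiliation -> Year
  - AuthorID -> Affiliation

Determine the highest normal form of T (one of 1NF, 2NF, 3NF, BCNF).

Candidate key: {AuthorID, PaperID}. Prime attributes: {AuthorID, PaperID}.
AuthorID -> Score: {AuthorID}⁺ = {Affiliation, AuthorID, Editor, Score, Year}, which is not all of the attributes, so the left side is not a superkey — BCNF is violated.
Because {Score} is non-prime and the left side of AuthorID -> Score is not a superkey, the relation is not in 3NF.
The proper key subset {AuthorID} of {AuthorID, PaperID} determines non-prime {Affiliation, Editor, Score, Year}, so the relation is not even in 2NF.

1NF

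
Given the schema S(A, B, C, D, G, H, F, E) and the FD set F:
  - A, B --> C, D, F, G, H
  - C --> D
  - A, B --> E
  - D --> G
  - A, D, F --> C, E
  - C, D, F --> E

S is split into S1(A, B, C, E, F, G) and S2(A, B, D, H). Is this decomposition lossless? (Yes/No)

Yes

The shared attributes are {A, B} and {A, B}⁺ = {A, B, C, D, E, F, G, H}.
This includes all of S1, so the common attributes are a superkey of S1 — the join is lossless.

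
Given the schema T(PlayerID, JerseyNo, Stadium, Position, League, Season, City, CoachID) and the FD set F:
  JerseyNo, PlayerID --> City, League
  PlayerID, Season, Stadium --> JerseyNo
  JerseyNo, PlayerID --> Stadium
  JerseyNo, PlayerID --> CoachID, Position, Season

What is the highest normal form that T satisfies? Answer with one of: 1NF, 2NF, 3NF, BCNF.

BCNF

Candidate keys: {JerseyNo, PlayerID}, {PlayerID, Season, Stadium}. Prime attributes: {JerseyNo, PlayerID, Season, Stadium}.
Each dependency's left side is a superkey — BCNF holds.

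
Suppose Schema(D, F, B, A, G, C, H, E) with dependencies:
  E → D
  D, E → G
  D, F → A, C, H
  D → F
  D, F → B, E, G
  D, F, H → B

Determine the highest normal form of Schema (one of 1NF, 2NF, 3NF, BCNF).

Candidate keys: {D}, {E}. Prime attributes: {D, E}.
Each dependency's left side is a superkey — BCNF holds.

BCNF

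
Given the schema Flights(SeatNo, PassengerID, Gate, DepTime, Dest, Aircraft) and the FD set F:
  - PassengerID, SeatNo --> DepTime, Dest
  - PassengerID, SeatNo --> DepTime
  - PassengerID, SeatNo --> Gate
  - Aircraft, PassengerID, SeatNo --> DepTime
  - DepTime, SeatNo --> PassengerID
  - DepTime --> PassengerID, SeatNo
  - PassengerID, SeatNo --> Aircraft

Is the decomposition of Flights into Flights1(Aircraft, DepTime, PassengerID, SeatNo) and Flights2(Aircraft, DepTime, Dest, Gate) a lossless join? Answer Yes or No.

Flights1 ∩ Flights2 = {Aircraft, DepTime}; its closure under F is {Aircraft, DepTime, Dest, Gate, PassengerID, SeatNo}.
Since Flights1 ⊆ {Aircraft, DepTime, Dest, Gate, PassengerID, SeatNo}, the intersection is a superkey of Flights1; the decomposition is lossless.

Yes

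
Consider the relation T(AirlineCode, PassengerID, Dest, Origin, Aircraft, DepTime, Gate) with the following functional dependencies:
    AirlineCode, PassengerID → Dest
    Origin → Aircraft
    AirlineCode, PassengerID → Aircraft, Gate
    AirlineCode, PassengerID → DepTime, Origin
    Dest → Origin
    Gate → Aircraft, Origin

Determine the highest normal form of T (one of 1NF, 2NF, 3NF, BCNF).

Candidate key: {AirlineCode, PassengerID}. Prime attributes: {AirlineCode, PassengerID}.
Origin → Aircraft breaks BCNF: {Origin}⁺ = {Aircraft, Origin}, so {Origin} is not a superkey.
Origin → Aircraft has non-prime {Aircraft} on the right and a non-superkey on the left, so 3NF fails.
Checking every proper subset of each key, none determines a non-prime attribute — 2NF is satisfied.

2NF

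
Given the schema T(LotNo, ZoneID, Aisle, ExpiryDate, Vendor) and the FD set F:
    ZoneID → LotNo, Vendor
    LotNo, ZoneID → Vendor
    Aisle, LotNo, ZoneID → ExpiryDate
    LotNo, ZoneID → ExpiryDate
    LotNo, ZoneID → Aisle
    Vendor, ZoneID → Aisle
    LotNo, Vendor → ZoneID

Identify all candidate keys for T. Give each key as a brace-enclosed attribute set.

Closure of {ZoneID} is {Aisle, ExpiryDate, LotNo, Vendor, ZoneID}, the whole schema; {ZoneID} is a candidate key.
Closure of {LotNo, Vendor} is {Aisle, ExpiryDate, LotNo, Vendor, ZoneID}, the whole schema; {LotNo, Vendor} is a candidate key.
These are minimal and exhaustive — every other superkey contains one of them.

{LotNo, Vendor}, {ZoneID}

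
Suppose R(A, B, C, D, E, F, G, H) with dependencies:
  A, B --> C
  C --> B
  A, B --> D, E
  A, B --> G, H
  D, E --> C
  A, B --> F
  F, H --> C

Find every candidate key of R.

No FD produces {A}, so it must be in every candidate key.
{A, B} is a candidate key since {A, B}⁺ = {A, B, C, D, E, F, G, H} covers every attribute.
{A, C} is a candidate key since {A, C}⁺ = {A, B, C, D, E, F, G, H} covers every attribute.
{A, D, E} is a candidate key since {A, D, E}⁺ = {A, B, C, D, E, F, G, H} covers every attribute.
{A, F, H} is a candidate key since {A, F, H}⁺ = {A, B, C, D, E, F, G, H} covers every attribute.
Any other superkey properly contains one of these, so there are no further candidate keys.

{A, B}, {A, C}, {A, D, E}, {A, F, H}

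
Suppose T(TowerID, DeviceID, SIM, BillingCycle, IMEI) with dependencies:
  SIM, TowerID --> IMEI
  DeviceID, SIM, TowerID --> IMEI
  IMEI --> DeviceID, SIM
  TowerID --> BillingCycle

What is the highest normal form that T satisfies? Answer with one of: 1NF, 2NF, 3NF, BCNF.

Candidate keys: {IMEI, TowerID}, {SIM, TowerID}. Prime attributes: {IMEI, SIM, TowerID}.
For IMEI --> DeviceID, SIM we have {IMEI}⁺ = {DeviceID, IMEI, SIM}; {IMEI} is not a superkey, so BCNF fails.
Because {DeviceID} is non-prime and the left side of IMEI --> DeviceID, SIM is not a superkey, the relation is not in 3NF.
Since {IMEI} ⊂ {IMEI, TowerID} and {IMEI}⁺ ⊇ {DeviceID} with {DeviceID} non-prime, there is a partial dependency; 2NF fails.

1NF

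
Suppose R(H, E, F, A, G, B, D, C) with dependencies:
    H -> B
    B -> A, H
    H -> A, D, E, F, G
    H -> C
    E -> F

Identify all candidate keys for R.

{B}, {H}

Closure of {B} is {A, B, C, D, E, F, G, H}, the whole schema; {B} is a candidate key.
Closure of {H} is {A, B, C, D, E, F, G, H}, the whole schema; {H} is a candidate key.
These are minimal and exhaustive — every other superkey contains one of them.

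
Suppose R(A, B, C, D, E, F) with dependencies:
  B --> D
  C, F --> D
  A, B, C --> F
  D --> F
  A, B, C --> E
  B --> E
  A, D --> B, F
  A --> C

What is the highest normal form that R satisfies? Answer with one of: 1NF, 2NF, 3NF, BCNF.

1NF

Candidate keys: {A, B}, {A, D}, {A, F}. Prime attributes: {A, B, D, F}.
B --> D breaks BCNF: {B}⁺ = {B, D, E, F}, so {B} is not a superkey.
B --> E has non-prime {E} on the right and a non-superkey on the left, so 3NF fails.
The proper key subset {A} of {A, B} determines non-prime {C}, so the relation is not even in 2NF.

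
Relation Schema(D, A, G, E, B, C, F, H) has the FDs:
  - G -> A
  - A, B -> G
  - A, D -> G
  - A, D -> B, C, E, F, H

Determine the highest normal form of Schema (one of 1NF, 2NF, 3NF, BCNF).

Candidate keys: {A, D}, {D, G}. Prime attributes: {A, D, G}.
For G -> A we have {G}⁺ = {A, G}; {G} is not a superkey, so BCNF fails.
But every attribute on its right side ({A}) is prime, and the same holds for every other non-superkey FD, so 3NF still holds.

3NF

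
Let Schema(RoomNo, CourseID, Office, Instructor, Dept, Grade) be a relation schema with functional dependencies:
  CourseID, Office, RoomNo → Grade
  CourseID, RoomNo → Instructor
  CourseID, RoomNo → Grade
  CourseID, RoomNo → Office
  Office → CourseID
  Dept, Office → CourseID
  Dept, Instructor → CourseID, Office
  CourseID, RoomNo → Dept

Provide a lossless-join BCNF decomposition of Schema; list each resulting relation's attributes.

Candidate keys of the original relation: {CourseID, RoomNo}, {Dept, Instructor, RoomNo}, {Office, RoomNo}.
In {CourseID, Dept, Grade, Instructor, Office, RoomNo}, {Office} is not a superkey ({Office}⁺ restricted to this set is {CourseID, Office}), so split on Office → CourseID into {CourseID, Office} and {Dept, Grade, Instructor, Office, RoomNo}.
{CourseID, Office} has no BCNF violation.
In {Dept, Grade, Instructor, Office, RoomNo}, {Dept, Instructor} is not a superkey ({Dept, Instructor}⁺ restricted to this set is {Dept, Instructor, Office}), so split on Dept, Instructor → Office into {Dept, Instructor, Office} and {Dept, Grade, Instructor, RoomNo}.
{Dept, Instructor, Office} has no BCNF violation.
{Dept, Grade, Instructor, RoomNo} has no BCNF violation.

{CourseID, Office}; {Dept, Grade, Instructor, RoomNo}; {Dept, Instructor, Office}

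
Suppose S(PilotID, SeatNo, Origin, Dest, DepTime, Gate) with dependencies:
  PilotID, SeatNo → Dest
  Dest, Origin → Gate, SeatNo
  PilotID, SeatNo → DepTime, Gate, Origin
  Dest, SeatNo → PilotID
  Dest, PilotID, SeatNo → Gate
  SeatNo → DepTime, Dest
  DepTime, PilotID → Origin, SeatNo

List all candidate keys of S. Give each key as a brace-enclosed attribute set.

{DepTime, PilotID}, {Dest, Origin}, {SeatNo}

Closure of {SeatNo} is {DepTime, Dest, Gate, Origin, PilotID, SeatNo}, the whole schema; {SeatNo} is a candidate key.
Closure of {DepTime, PilotID} is {DepTime, Dest, Gate, Origin, PilotID, SeatNo}, the whole schema; {DepTime, PilotID} is a candidate key.
Closure of {Dest, Origin} is {DepTime, Dest, Gate, Origin, PilotID, SeatNo}, the whole schema; {Dest, Origin} is a candidate key.
Any other superkey properly contains one of these, so there are no further candidate keys.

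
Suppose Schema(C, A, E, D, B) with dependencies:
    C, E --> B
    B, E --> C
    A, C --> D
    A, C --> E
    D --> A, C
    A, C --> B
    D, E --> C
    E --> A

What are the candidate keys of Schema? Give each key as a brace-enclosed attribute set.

Closure of {D} is {A, B, C, D, E}, the whole schema; {D} is a candidate key.
Closure of {A, C} is {A, B, C, D, E}, the whole schema; {A, C} is a candidate key.
Closure of {B, E} is {A, B, C, D, E}, the whole schema; {B, E} is a candidate key.
Closure of {C, E} is {A, B, C, D, E}, the whole schema; {C, E} is a candidate key.
Any other superkey properly contains one of these, so there are no further candidate keys.

{A, C}, {B, E}, {C, E}, {D}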